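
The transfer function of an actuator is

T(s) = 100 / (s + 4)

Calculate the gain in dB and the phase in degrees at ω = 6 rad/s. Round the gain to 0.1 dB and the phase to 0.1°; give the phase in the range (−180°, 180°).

22.8 dB, -56.3°

Substitute s = j6:
Numerator: 100 = 100 + j0
Denominator: (j6) + 4 = 4 + j6
|N| = √(100² + 0²) ≈ 100, ∠N ≈ 0.00°
|D| = √(4² + 6²) ≈ 7.2111, ∠D ≈ 56.31°
|T| = 100 / 7.2111 ≈ 13.868
Gain = 20 log₁₀(13.868) ≈ 22.84 dB
∠T = 0.00° − 56.31° = -56.31°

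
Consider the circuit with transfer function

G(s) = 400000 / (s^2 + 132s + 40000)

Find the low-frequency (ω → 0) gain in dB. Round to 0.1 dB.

20.0 dB

G(0) = 400000 / 40000 = 10
20 log₁₀(10) ≈ 20.00 dB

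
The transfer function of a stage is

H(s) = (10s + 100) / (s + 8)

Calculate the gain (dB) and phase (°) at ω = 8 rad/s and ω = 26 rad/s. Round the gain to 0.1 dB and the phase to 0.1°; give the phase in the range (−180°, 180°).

Substitute s = j8:
Numerator: 10(j8) + 100 = 100 + j80
Denominator: (j8) + 8 = 8 + j8
|N| = √(100² + 80²) ≈ 128.06, ∠N ≈ 38.66°
|D| = √(8² + 8²) ≈ 11.314, ∠D ≈ 45.00°
|H| = 128.06 / 11.314 ≈ 11.319
Gain = 20 log₁₀(11.319) ≈ 21.08 dB
∠H = 38.66° − 45.00° = -6.34°

Substitute s = j26:
Numerator: 10(j26) + 100 = 100 + j260
Denominator: (j26) + 8 = 8 + j26
|N| = √(100² + 260²) ≈ 278.57, ∠N ≈ 68.96°
|D| = √(8² + 26²) ≈ 27.203, ∠D ≈ 72.90°
|H| = 278.57 / 27.203 ≈ 10.24
Gain = 20 log₁₀(10.24) ≈ 20.21 dB
∠H = 68.96° − 72.90° = -3.94°

ω = 8: 21.1 dB, -6.3°; ω = 26: 20.2 dB, -3.9°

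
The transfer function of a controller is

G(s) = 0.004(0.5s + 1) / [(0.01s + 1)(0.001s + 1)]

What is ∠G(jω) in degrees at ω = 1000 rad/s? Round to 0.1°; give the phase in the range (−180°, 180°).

At ω = 1000 rad/s:
zero (1 + j1000·0.5) = 1 + j500 → |·| ≈ 500, ∠ ≈ 89.89°
pole (1 + j1000·0.01) = 1 + j10 → |·| ≈ 10.05, ∠ ≈ 84.29°
pole (1 + j1000·0.001) = 1 + j1 → |·| ≈ 1.4142, ∠ ≈ 45.00°
∠G = (89.89°) − (84.29° + 45.00°) = -39.40°

-39.4°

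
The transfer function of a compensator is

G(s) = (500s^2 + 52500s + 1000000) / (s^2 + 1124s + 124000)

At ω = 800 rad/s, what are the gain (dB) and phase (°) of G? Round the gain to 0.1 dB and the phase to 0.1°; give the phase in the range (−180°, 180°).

49.8 dB, 52.7°

Substitute s = j800:
Numerator: 500(j800)^2 + 52500(j800) + 1000000 = -319000000 + j42000000
Denominator: (j800)^2 + 1124(j800) + 124000 = -516000 + j899200
|N| = √(319000000² + 42000000²) ≈ 3.2175e+08, ∠N ≈ 172.50°
|D| = √(516000² + 899200²) ≈ 1.0367e+06, ∠D ≈ 119.85°
|G| = 3.2175e+08 / 1.0367e+06 ≈ 310.36
Gain = 20 log₁₀(310.36) ≈ 49.84 dB
∠G = 172.50° − 119.85° = 52.65°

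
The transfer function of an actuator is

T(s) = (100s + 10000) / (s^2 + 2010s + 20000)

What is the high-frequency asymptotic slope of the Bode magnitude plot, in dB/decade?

Each pole contributes −20 dB/decade at high frequency; each zero contributes +20 dB/decade.
Net: 1 zero(s) − 2 pole(s) → -20 dB/decade.

-20 dB/decade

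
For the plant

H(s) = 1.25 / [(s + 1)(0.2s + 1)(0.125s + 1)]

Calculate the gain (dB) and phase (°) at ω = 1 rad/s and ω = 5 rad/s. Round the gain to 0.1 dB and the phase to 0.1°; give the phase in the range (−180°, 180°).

ω = 1: -1.3 dB, -63.4°; ω = 5: -16.7 dB, -155.7°

At ω = 1 rad/s:
pole (1 + j1·1) = 1 + j1 → |·| ≈ 1.4142, ∠ ≈ 45.00°
pole (1 + j1·0.2) = 1 + j0.2 → |·| ≈ 1.0198, ∠ ≈ 11.31°
pole (1 + j1·0.125) = 1 + j0.125 → |·| ≈ 1.0078, ∠ ≈ 7.13°
|H| = 1.25 · 1 / (1.4142 · 1.0198 · 1.0078) ≈ 0.86002
Gain = 20 log₁₀(0.86002) ≈ -1.31 dB
∠H = (0°) − (45.00° + 11.31° + 7.13°) = -63.44°

At ω = 5 rad/s:
pole (1 + j5·1) = 1 + j5 → |·| ≈ 5.099, ∠ ≈ 78.69°
pole (1 + j5·0.2) = 1 + j1 → |·| ≈ 1.4142, ∠ ≈ 45.00°
pole (1 + j5·0.125) = 1 + j0.625 → |·| ≈ 1.1792, ∠ ≈ 32.01°
|H| = 1.25 · 1 / (5.099 · 1.4142 · 1.1792) ≈ 0.147
Gain = 20 log₁₀(0.147) ≈ -16.65 dB
∠H = (0°) − (78.69° + 45.00° + 32.01°) = -155.70°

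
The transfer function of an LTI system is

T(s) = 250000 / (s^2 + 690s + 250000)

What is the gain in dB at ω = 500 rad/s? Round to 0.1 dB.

At s = jω = j500:
quadratic: (j500)² + 690·j500 + 250000 = 0 + j345000 → |·| ≈ 3.45e+05, ∠ ≈ 90.00°
|T| = 250000 / 3.45e+05 ≈ 0.72464
Gain = 20 log₁₀(0.72464) ≈ -2.80 dB

-2.8 dB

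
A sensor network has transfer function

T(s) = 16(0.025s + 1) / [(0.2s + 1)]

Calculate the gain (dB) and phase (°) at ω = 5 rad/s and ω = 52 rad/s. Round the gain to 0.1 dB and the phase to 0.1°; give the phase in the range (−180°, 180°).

At ω = 5 rad/s:
zero (1 + j5·0.025) = 1 + j0.125 → |·| ≈ 1.0078, ∠ ≈ 7.13°
pole (1 + j5·0.2) = 1 + j1 → |·| ≈ 1.4142, ∠ ≈ 45.00°
|T| = 16 · 1.0078 / (1.4142) ≈ 11.402
Gain = 20 log₁₀(11.402) ≈ 21.14 dB
∠T = (7.13°) − (45.00°) = -37.87°

At ω = 52 rad/s:
zero (1 + j52·0.025) = 1 + j1.3 → |·| ≈ 1.6401, ∠ ≈ 52.43°
pole (1 + j52·0.2) = 1 + j10.4 → |·| ≈ 10.448, ∠ ≈ 84.51°
|T| = 16 · 1.6401 / (10.448) ≈ 2.5116
Gain = 20 log₁₀(2.5116) ≈ 8.00 dB
∠T = (52.43°) − (84.51°) = -32.08°

ω = 5: 21.1 dB, -37.9°; ω = 52: 8.0 dB, -32.1°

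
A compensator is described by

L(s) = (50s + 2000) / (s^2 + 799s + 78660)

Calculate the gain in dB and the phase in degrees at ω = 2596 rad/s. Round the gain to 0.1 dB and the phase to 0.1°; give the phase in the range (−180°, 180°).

Substitute s = j2596:
Numerator: 50(j2596) + 2000 = 2000 + j129800
Denominator: (j2596)^2 + 799(j2596) + 78660 = -6660556 + j2074204
|N| = √(2000² + 129800²) ≈ 1.2982e+05, ∠N ≈ 89.12°
|D| = √(6660556² + 2074204²) ≈ 6.9761e+06, ∠D ≈ 162.70°
|L| = 1.2982e+05 / 6.9761e+06 ≈ 0.018609
Gain = 20 log₁₀(0.018609) ≈ -34.61 dB
∠L = 89.12° − 162.70° = -73.58°

-34.6 dB, -73.6°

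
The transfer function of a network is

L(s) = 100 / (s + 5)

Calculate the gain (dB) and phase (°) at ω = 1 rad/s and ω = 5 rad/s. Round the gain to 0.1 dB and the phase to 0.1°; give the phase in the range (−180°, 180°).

ω = 1: 25.9 dB, -11.3°; ω = 5: 23.0 dB, -45.0°

At s = jω = j1:
pole (s+5): 5 + j1 → |·| = √(5²+1²) = √26 ≈ 5.099, ∠ = arctan(1/5) ≈ 11.31°
|L| = 100 / 5.099 ≈ 19.612
Gain = 20 log₁₀(19.612) ≈ 25.85 dB
∠L = 0.00° − 11.31° = -11.31°

At s = jω = j5:
pole (s+5): 5 + j5 → |·| = √(5²+5²) = √50 ≈ 7.0711, ∠ = arctan(5/5) ≈ 45.00°
|L| = 100 / 7.0711 ≈ 14.142
Gain = 20 log₁₀(14.142) ≈ 23.01 dB
∠L = 0.00° − 45.00° = -45.00°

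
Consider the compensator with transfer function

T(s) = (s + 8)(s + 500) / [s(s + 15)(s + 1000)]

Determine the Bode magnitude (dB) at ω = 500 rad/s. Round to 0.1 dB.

At s = jω = j500:
zero (s+8): 8 + j500 → |·| = √(8²+500²) = √250064 ≈ 500.06, ∠ = arctan(500/8) ≈ 89.08°
zero (s+500): 500 + j500 → |·| = √(500²+500²) = √500000 ≈ 707.11, ∠ = arctan(500/500) ≈ 45.00°
pole (s+15): 15 + j500 → |·| = √(15²+500²) = √250225 ≈ 500.22, ∠ = arctan(500/15) ≈ 88.28°
pole (s+1000): 1000 + j500 → |·| = √(1000²+500²) = √1250000 ≈ 1118, ∠ = arctan(500/1000) ≈ 26.57°
pole at origin: |s| = 500, ∠ = 90.00° (in denominator)
|T| = 1 · 3.536e+05 / 2.7962e+08 ≈ 0.0012646
Gain = 20 log₁₀(0.0012646) ≈ -57.96 dB

-58.0 dB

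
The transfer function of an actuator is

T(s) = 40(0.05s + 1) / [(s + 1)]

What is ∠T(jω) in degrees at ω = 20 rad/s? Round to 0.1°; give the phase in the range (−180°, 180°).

At ω = 20 rad/s:
zero (1 + j20·0.05) = 1 + j1 → |·| ≈ 1.4142, ∠ ≈ 45.00°
pole (1 + j20·1) = 1 + j20 → |·| ≈ 20.025, ∠ ≈ 87.14°
∠T = (45.00°) − (87.14°) = -42.14°

-42.1°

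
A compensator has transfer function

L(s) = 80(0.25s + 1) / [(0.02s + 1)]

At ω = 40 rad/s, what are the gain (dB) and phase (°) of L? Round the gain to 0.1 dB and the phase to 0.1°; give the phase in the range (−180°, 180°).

56.0 dB, 45.6°

At ω = 40 rad/s:
zero (1 + j40·0.25) = 1 + j10 → |·| ≈ 10.05, ∠ ≈ 84.29°
pole (1 + j40·0.02) = 1 + j0.8 → |·| ≈ 1.2806, ∠ ≈ 38.66°
|L| = 80 · 10.05 / (1.2806) ≈ 627.83
Gain = 20 log₁₀(627.83) ≈ 55.96 dB
∠L = (84.29°) − (38.66°) = 45.63°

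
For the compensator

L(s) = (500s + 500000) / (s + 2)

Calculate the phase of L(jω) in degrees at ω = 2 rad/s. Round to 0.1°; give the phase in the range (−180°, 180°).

Substitute s = j2:
Numerator: 500(j2) + 500000 = 500000 + j1000
Denominator: (j2) + 2 = 2 + j2
|N| = √(500000² + 1000²) ≈ 5e+05, ∠N ≈ 0.11°
|D| = √(2² + 2²) ≈ 2.8284, ∠D ≈ 45.00°
∠L = 0.11° − 45.00° = -44.89°

-44.9°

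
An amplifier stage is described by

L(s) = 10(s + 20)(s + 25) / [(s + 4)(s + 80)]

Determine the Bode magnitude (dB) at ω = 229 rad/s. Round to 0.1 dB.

19.6 dB

At s = jω = j229:
zero (s+20): 20 + j229 → |·| = √(20²+229²) = √52841 ≈ 229.87, ∠ = arctan(229/20) ≈ 85.01°
zero (s+25): 25 + j229 → |·| = √(25²+229²) = √53066 ≈ 230.36, ∠ = arctan(229/25) ≈ 83.77°
pole (s+4): 4 + j229 → |·| = √(4²+229²) = √52457 ≈ 229.03, ∠ = arctan(229/4) ≈ 89.00°
pole (s+80): 80 + j229 → |·| = √(80²+229²) = √58841 ≈ 242.57, ∠ = arctan(229/80) ≈ 70.74°
|L| = 10 · 52953 / 55556 ≈ 9.5315
Gain = 20 log₁₀(9.5315) ≈ 19.58 dB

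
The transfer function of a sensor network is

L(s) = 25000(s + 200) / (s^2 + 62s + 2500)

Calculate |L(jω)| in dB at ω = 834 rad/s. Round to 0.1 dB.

At s = jω = j834:
zero (s+200): 200 + j834 → |·| = √(200²+834²) = √735556 ≈ 857.65, ∠ = arctan(834/200) ≈ 76.51°
quadratic: (j834)² + 62·j834 + 2500 = -693056 + j51708 → |·| ≈ 6.9498e+05, ∠ ≈ 175.73°
|L| = 25000 · 857.65 / 6.9498e+05 ≈ 30.852
Gain = 20 log₁₀(30.852) ≈ 29.79 dB

29.8 dB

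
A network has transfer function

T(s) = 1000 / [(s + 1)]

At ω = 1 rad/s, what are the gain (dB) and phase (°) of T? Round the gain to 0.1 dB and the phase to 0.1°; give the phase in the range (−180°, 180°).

57.0 dB, -45.0°

At ω = 1 rad/s:
pole (1 + j1·1) = 1 + j1 → |·| ≈ 1.4142, ∠ ≈ 45.00°
|T| = 1000 · 1 / (1.4142) ≈ 707.11
Gain = 20 log₁₀(707.11) ≈ 56.99 dB
∠T = (0°) − (45.00°) = -45.00°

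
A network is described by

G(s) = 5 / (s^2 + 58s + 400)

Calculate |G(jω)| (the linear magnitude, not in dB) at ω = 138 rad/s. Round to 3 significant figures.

Substitute s = j138:
Numerator: 5 = 5 + j0
Denominator: (j138)^2 + 58(j138) + 400 = -18644 + j8004
|N| = √(5² + 0²) ≈ 5, ∠N ≈ 0.00°
|D| = √(18644² + 8004²) ≈ 20289, ∠D ≈ 156.77°
|G| = 5 / 20289 ≈ 0.00024644

0.000246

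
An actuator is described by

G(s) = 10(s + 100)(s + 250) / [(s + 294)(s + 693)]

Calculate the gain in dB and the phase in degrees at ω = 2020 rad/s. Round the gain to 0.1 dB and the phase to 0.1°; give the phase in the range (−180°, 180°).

19.5 dB, 17.3°

At s = jω = j2020:
zero (s+100): 100 + j2020 → |·| = √(100²+2020²) = √4090400 ≈ 2022.5, ∠ = arctan(2020/100) ≈ 87.17°
zero (s+250): 250 + j2020 → |·| = √(250²+2020²) = √4142900 ≈ 2035.4, ∠ = arctan(2020/250) ≈ 82.94°
pole (s+294): 294 + j2020 → |·| = √(294²+2020²) = √4166836 ≈ 2041.3, ∠ = arctan(2020/294) ≈ 81.72°
pole (s+693): 693 + j2020 → |·| = √(693²+2020²) = √4560649 ≈ 2135.6, ∠ = arctan(2020/693) ≈ 71.06°
|G| = 10 · 4.1166e+06 / 4.3594e+06 ≈ 9.443
Gain = 20 log₁₀(9.443) ≈ 19.50 dB
∠G = 170.11° − 152.78° = 17.33°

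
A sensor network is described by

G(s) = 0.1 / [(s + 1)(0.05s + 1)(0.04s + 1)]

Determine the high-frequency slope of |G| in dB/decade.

Each pole contributes −20 dB/decade at high frequency; each zero contributes +20 dB/decade.
Net: 0 zero(s) − 3 pole(s) → -60 dB/decade.

-60 dB/decade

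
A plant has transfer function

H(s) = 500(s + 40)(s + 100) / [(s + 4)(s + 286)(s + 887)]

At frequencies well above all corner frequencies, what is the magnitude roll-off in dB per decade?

Each pole contributes −20 dB/decade at high frequency; each zero contributes +20 dB/decade.
Net: 2 zero(s) − 3 pole(s) → -20 dB/decade.

-20 dB/decade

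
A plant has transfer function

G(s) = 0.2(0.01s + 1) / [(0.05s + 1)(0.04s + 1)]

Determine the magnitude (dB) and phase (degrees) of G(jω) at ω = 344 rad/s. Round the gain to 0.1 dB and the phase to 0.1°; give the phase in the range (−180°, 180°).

-50.4 dB, -98.7°

At ω = 344 rad/s:
zero (1 + j344·0.01) = 1 + j3.44 → |·| ≈ 3.5824, ∠ ≈ 73.79°
pole (1 + j344·0.05) = 1 + j17.2 → |·| ≈ 17.229, ∠ ≈ 86.67°
pole (1 + j344·0.04) = 1 + j13.76 → |·| ≈ 13.796, ∠ ≈ 85.84°
|G| = 0.2 · 3.5824 / (17.229 · 13.796) ≈ 0.0030143
Gain = 20 log₁₀(0.0030143) ≈ -50.42 dB
∠G = (73.79°) − (86.67° + 85.84°) = -98.72°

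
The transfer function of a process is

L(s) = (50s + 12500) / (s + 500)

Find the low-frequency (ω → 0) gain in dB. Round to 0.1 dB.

28.0 dB

L(0) = 12500 / 500 = 25
20 log₁₀(25) ≈ 27.96 dB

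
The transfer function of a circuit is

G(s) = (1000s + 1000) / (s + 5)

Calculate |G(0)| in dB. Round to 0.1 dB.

46.0 dB

G(0) = 1000 / 5 = 200
20 log₁₀(200) ≈ 46.02 dB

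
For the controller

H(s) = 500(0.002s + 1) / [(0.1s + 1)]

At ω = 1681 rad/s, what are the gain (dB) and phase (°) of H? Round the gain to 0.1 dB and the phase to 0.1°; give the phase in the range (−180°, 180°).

20.4 dB, -16.2°

At ω = 1681 rad/s:
zero (1 + j1681·0.002) = 1 + j3.362 → |·| ≈ 3.5076, ∠ ≈ 73.44°
pole (1 + j1681·0.1) = 1 + j168.1 → |·| ≈ 168.1, ∠ ≈ 89.66°
|H| = 500 · 3.5076 / (168.1) ≈ 10.433
Gain = 20 log₁₀(10.433) ≈ 20.37 dB
∠H = (73.44°) − (89.66°) = -16.22°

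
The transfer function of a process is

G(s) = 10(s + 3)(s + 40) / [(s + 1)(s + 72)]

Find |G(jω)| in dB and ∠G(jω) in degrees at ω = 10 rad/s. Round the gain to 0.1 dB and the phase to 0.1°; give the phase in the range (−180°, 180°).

15.4 dB, -4.9°

At s = jω = j10:
zero (s+3): 3 + j10 → |·| = √(3²+10²) = √109 ≈ 10.44, ∠ = arctan(10/3) ≈ 73.30°
zero (s+40): 40 + j10 → |·| = √(40²+10²) = √1700 ≈ 41.231, ∠ = arctan(10/40) ≈ 14.04°
pole (s+1): 1 + j10 → |·| = √(1²+10²) = √101 ≈ 10.05, ∠ = arctan(10/1) ≈ 84.29°
pole (s+72): 72 + j10 → |·| = √(72²+10²) = √5284 ≈ 72.691, ∠ = arctan(10/72) ≈ 7.91°
|G| = 10 · 430.45 / 730.54 ≈ 5.8922
Gain = 20 log₁₀(5.8922) ≈ 15.41 dB
∠G = 87.34° − 92.20° = -4.86°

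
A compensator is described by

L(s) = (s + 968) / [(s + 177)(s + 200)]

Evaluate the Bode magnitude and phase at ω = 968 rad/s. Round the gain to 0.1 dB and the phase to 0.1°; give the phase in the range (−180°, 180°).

At s = jω = j968:
zero (s+968): 968 + j968 → |·| = √(968²+968²) = √1874048 ≈ 1369, ∠ = arctan(968/968) ≈ 45.00°
pole (s+177): 177 + j968 → |·| = √(177²+968²) = √968353 ≈ 984.05, ∠ = arctan(968/177) ≈ 79.64°
pole (s+200): 200 + j968 → |·| = √(200²+968²) = √977024 ≈ 988.45, ∠ = arctan(968/200) ≈ 78.33°
|L| = 1 · 1369 / 9.7268e+05 ≈ 0.0014075
Gain = 20 log₁₀(0.0014075) ≈ -57.03 dB
∠L = 45.00° − 157.97° = -112.97°

-57.0 dB, -113.0°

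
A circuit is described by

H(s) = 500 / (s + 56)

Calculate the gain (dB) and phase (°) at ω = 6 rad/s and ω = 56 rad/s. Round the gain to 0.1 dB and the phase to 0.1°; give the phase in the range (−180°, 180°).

Substitute s = j6:
Numerator: 500 = 500 + j0
Denominator: (j6) + 56 = 56 + j6
|N| = √(500² + 0²) ≈ 500, ∠N ≈ 0.00°
|D| = √(56² + 6²) ≈ 56.321, ∠D ≈ 6.12°
|H| = 500 / 56.321 ≈ 8.8777
Gain = 20 log₁₀(8.8777) ≈ 18.97 dB
∠H = 0.00° − 6.12° = -6.12°

Substitute s = j56:
Numerator: 500 = 500 + j0
Denominator: (j56) + 56 = 56 + j56
|N| = √(500² + 0²) ≈ 500, ∠N ≈ 0.00°
|D| = √(56² + 56²) ≈ 79.196, ∠D ≈ 45.00°
|H| = 500 / 79.196 ≈ 6.3135
Gain = 20 log₁₀(6.3135) ≈ 16.01 dB
∠H = 0.00° − 45.00° = -45.00°

ω = 6: 19.0 dB, -6.1°; ω = 56: 16.0 dB, -45.0°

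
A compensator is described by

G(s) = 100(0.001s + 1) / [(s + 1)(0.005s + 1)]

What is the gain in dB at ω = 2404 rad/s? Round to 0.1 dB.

-40.9 dB

At ω = 2404 rad/s:
zero (1 + j2404·0.001) = 1 + j2.404 → |·| ≈ 2.6037, ∠ ≈ 67.41°
pole (1 + j2404·1) = 1 + j2404 → |·| ≈ 2404, ∠ ≈ 89.98°
pole (1 + j2404·0.005) = 1 + j12.02 → |·| ≈ 12.062, ∠ ≈ 85.24°
|G| = 100 · 2.6037 / (2404 · 12.062) ≈ 0.0089792
Gain = 20 log₁₀(0.0089792) ≈ -40.94 dB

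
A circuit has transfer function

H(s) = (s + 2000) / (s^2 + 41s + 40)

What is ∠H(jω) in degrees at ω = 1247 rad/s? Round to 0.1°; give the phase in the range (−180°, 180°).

Substitute s = j1247:
Numerator: (j1247) + 2000 = 2000 + j1247
Denominator: (j1247)^2 + 41(j1247) + 40 = -1554969 + j51127
|N| = √(2000² + 1247²) ≈ 2356.9, ∠N ≈ 31.94°
|D| = √(1554969² + 51127²) ≈ 1.5558e+06, ∠D ≈ 178.12°
∠H = 31.94° − 178.12° = -146.18°

-146.2°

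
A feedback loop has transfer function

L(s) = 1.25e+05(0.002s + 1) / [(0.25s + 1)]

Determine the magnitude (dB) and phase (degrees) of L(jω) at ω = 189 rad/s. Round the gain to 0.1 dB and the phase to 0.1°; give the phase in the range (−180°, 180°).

69.0 dB, -68.1°

At ω = 189 rad/s:
zero (1 + j189·0.002) = 1 + j0.378 → |·| ≈ 1.0691, ∠ ≈ 20.71°
pole (1 + j189·0.25) = 1 + j47.25 → |·| ≈ 47.261, ∠ ≈ 88.79°
|L| = 1.25e+05 · 1.0691 / (47.261) ≈ 2827.6
Gain = 20 log₁₀(2827.6) ≈ 69.03 dB
∠L = (20.71°) − (88.79°) = -68.08°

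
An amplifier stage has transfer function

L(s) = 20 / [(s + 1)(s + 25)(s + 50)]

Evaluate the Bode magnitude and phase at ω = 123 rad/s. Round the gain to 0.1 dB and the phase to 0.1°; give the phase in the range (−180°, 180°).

At s = jω = j123:
pole (s+1): 1 + j123 → |·| = √(1²+123²) = √15130 ≈ 123, ∠ = arctan(123/1) ≈ 89.53°
pole (s+25): 25 + j123 → |·| = √(25²+123²) = √15754 ≈ 125.51, ∠ = arctan(123/25) ≈ 78.51°
pole (s+50): 50 + j123 → |·| = √(50²+123²) = √17629 ≈ 132.77, ∠ = arctan(123/50) ≈ 67.88°
|L| = 20 / 2.0497e+06 ≈ 9.7575e-06
Gain = 20 log₁₀(9.7575e-06) ≈ -100.21 dB
∠L = 0.00° − 235.92° = -235.92° ≡ 124.08° (principal value)

-100.2 dB, 124.1°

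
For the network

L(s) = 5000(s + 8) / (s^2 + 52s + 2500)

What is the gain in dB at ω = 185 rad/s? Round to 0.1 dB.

At s = jω = j185:
zero (s+8): 8 + j185 → |·| = √(8²+185²) = √34289 ≈ 185.17, ∠ = arctan(185/8) ≈ 87.52°
quadratic: (j185)² + 52·j185 + 2500 = -31725 + j9620 → |·| ≈ 33151, ∠ ≈ 163.13°
|L| = 5000 · 185.17 / 33151 ≈ 27.928
Gain = 20 log₁₀(27.928) ≈ 28.92 dB

28.9 dB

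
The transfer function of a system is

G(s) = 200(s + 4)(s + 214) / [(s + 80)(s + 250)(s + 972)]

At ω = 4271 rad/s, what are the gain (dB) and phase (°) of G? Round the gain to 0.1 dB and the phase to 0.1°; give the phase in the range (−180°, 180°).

At s = jω = j4271:
zero (s+4): 4 + j4271 → |·| = √(4²+4271²) = √18241457 ≈ 4271, ∠ = arctan(4271/4) ≈ 89.95°
zero (s+214): 214 + j4271 → |·| = √(214²+4271²) = √18287237 ≈ 4276.4, ∠ = arctan(4271/214) ≈ 87.13°
pole (s+80): 80 + j4271 → |·| = √(80²+4271²) = √18247841 ≈ 4271.7, ∠ = arctan(4271/80) ≈ 88.93°
pole (s+250): 250 + j4271 → |·| = √(250²+4271²) = √18303941 ≈ 4278.3, ∠ = arctan(4271/250) ≈ 86.65°
pole (s+972): 972 + j4271 → |·| = √(972²+4271²) = √19186225 ≈ 4380.2, ∠ = arctan(4271/972) ≈ 77.18°
|G| = 200 · 1.8265e+07 / 8.0051e+10 ≈ 0.045633
Gain = 20 log₁₀(0.045633) ≈ -26.81 dB
∠G = 177.08° − 252.76° = -75.68°

-26.8 dB, -75.7°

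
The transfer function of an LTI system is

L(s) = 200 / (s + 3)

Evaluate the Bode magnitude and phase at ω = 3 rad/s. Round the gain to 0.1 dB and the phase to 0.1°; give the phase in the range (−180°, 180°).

Substitute s = j3:
Numerator: 200 = 200 + j0
Denominator: (j3) + 3 = 3 + j3
|N| = √(200² + 0²) ≈ 200, ∠N ≈ 0.00°
|D| = √(3² + 3²) ≈ 4.2426, ∠D ≈ 45.00°
|L| = 200 / 4.2426 ≈ 47.141
Gain = 20 log₁₀(47.141) ≈ 33.47 dB
∠L = 0.00° − 45.00° = -45.00°

33.5 dB, -45.0°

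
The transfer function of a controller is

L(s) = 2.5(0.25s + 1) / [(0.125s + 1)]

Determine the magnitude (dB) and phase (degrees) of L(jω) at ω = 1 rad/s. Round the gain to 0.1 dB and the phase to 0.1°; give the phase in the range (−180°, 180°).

8.2 dB, 6.9°

At ω = 1 rad/s:
zero (1 + j1·0.25) = 1 + j0.25 → |·| ≈ 1.0308, ∠ ≈ 14.04°
pole (1 + j1·0.125) = 1 + j0.125 → |·| ≈ 1.0078, ∠ ≈ 7.13°
|L| = 2.5 · 1.0308 / (1.0078) ≈ 2.5571
Gain = 20 log₁₀(2.5571) ≈ 8.15 dB
∠L = (14.04°) − (7.13°) = 6.91°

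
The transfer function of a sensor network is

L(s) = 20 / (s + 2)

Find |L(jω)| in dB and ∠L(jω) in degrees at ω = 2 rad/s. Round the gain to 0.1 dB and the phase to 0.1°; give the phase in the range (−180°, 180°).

At s = jω = j2:
pole (s+2): 2 + j2 → |·| = √(2²+2²) = √8 ≈ 2.8284, ∠ = arctan(2/2) ≈ 45.00°
|L| = 20 / 2.8284 ≈ 7.0711
Gain = 20 log₁₀(7.0711) ≈ 16.99 dB
∠L = 0.00° − 45.00° = -45.00°

17.0 dB, -45.0°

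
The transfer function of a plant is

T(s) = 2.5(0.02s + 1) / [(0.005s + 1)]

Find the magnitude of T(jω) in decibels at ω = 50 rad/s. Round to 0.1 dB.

10.7 dB

At ω = 50 rad/s:
zero (1 + j50·0.02) = 1 + j1 → |·| ≈ 1.4142, ∠ ≈ 45.00°
pole (1 + j50·0.005) = 1 + j0.25 → |·| ≈ 1.0308, ∠ ≈ 14.04°
|T| = 2.5 · 1.4142 / (1.0308) ≈ 3.4299
Gain = 20 log₁₀(3.4299) ≈ 10.71 dB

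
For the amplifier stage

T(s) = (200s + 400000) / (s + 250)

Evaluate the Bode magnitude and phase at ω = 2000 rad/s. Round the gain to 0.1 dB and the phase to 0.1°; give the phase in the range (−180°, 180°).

Substitute s = j2000:
Numerator: 200(j2000) + 400000 = 400000 + j400000
Denominator: (j2000) + 250 = 250 + j2000
|N| = √(400000² + 400000²) ≈ 5.6569e+05, ∠N ≈ 45.00°
|D| = √(250² + 2000²) ≈ 2015.6, ∠D ≈ 82.87°
|T| = 5.6569e+05 / 2015.6 ≈ 280.66
Gain = 20 log₁₀(280.66) ≈ 48.96 dB
∠T = 45.00° − 82.87° = -37.87°

49.0 dB, -37.9°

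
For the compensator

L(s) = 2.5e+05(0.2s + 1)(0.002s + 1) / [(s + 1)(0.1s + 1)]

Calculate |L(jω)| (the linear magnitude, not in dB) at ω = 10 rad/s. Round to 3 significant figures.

3.93e+04

At ω = 10 rad/s:
zero (1 + j10·0.2) = 1 + j2 → |·| ≈ 2.2361, ∠ ≈ 63.43°
zero (1 + j10·0.002) = 1 + j0.02 → |·| ≈ 1.0002, ∠ ≈ 1.15°
pole (1 + j10·1) = 1 + j10 → |·| ≈ 10.05, ∠ ≈ 84.29°
pole (1 + j10·0.1) = 1 + j1 → |·| ≈ 1.4142, ∠ ≈ 45.00°
|L| = 2.5e+05 · 2.2361 · 1.0002 / (10.05 · 1.4142) ≈ 39341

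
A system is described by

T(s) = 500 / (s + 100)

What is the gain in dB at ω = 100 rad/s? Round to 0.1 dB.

11.0 dB

Substitute s = j100:
Numerator: 500 = 500 + j0
Denominator: (j100) + 100 = 100 + j100
|N| = √(500² + 0²) ≈ 500, ∠N ≈ 0.00°
|D| = √(100² + 100²) ≈ 141.42, ∠D ≈ 45.00°
|T| = 500 / 141.42 ≈ 3.5356
Gain = 20 log₁₀(3.5356) ≈ 10.97 dB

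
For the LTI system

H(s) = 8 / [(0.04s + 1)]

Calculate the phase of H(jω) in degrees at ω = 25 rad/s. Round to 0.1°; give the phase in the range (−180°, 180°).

-45.0°

At ω = 25 rad/s:
pole (1 + j25·0.04) = 1 + j1 → |·| ≈ 1.4142, ∠ ≈ 45.00°
∠H = (0°) − (45.00°) = -45.00°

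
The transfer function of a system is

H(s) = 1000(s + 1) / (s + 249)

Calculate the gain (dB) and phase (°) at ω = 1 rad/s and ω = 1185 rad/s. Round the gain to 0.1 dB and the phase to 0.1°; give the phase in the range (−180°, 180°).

At s = jω = j1:
zero (s+1): 1 + j1 → |·| = √(1²+1²) = √2 ≈ 1.4142, ∠ = arctan(1/1) ≈ 45.00°
pole (s+249): 249 + j1 → |·| = √(249²+1²) = √62002 ≈ 249, ∠ = arctan(1/249) ≈ 0.23°
|H| = 1000 · 1.4142 / 249 ≈ 5.6795
Gain = 20 log₁₀(5.6795) ≈ 15.09 dB
∠H = 45.00° − 0.23° = 44.77°

At s = jω = j1185:
zero (s+1): 1 + j1185 → |·| = √(1²+1185²) = √1404226 ≈ 1185, ∠ = arctan(1185/1) ≈ 89.95°
pole (s+249): 249 + j1185 → |·| = √(249²+1185²) = √1466226 ≈ 1210.9, ∠ = arctan(1185/249) ≈ 78.13°
|H| = 1000 · 1185 / 1210.9 ≈ 978.61
Gain = 20 log₁₀(978.61) ≈ 59.81 dB
∠H = 89.95° − 78.13° = 11.82°

ω = 1: 15.1 dB, 44.8°; ω = 1185: 59.8 dB, 11.8°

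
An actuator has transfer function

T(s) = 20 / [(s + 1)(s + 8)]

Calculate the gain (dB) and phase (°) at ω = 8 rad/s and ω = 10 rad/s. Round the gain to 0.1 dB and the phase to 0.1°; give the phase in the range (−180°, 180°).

ω = 8: -13.2 dB, -127.9°; ω = 10: -16.2 dB, -135.6°

At s = jω = j8:
pole (s+1): 1 + j8 → |·| = √(1²+8²) = √65 ≈ 8.0623, ∠ = arctan(8/1) ≈ 82.87°
pole (s+8): 8 + j8 → |·| = √(8²+8²) = √128 ≈ 11.314, ∠ = arctan(8/8) ≈ 45.00°
|T| = 20 / 91.217 ≈ 0.21926
Gain = 20 log₁₀(0.21926) ≈ -13.18 dB
∠T = 0.00° − 127.87° = -127.87°

At s = jω = j10:
pole (s+1): 1 + j10 → |·| = √(1²+10²) = √101 ≈ 10.05, ∠ = arctan(10/1) ≈ 84.29°
pole (s+8): 8 + j10 → |·| = √(8²+10²) = √164 ≈ 12.806, ∠ = arctan(10/8) ≈ 51.34°
|T| = 20 / 128.7 ≈ 0.1554
Gain = 20 log₁₀(0.1554) ≈ -16.17 dB
∠T = 0.00° − 135.63° = -135.63°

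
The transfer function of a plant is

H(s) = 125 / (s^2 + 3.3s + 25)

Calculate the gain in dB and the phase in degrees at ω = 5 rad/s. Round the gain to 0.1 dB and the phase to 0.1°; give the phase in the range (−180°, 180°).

17.6 dB, -90.0°

At s = jω = j5:
quadratic: (j5)² + 3.3·j5 + 25 = 0 + j16.5 → |·| ≈ 16.5, ∠ ≈ 90.00°
|H| = 125 / 16.5 ≈ 7.5758
Gain = 20 log₁₀(7.5758) ≈ 17.59 dB
∠H = 0.00° − 90.00° = -90.00°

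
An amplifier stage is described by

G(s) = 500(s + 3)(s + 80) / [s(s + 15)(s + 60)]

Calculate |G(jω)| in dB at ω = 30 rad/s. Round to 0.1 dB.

At s = jω = j30:
zero (s+3): 3 + j30 → |·| = √(3²+30²) = √909 ≈ 30.15, ∠ = arctan(30/3) ≈ 84.29°
zero (s+80): 80 + j30 → |·| = √(80²+30²) = √7300 ≈ 85.44, ∠ = arctan(30/80) ≈ 20.56°
pole (s+15): 15 + j30 → |·| = √(15²+30²) = √1125 ≈ 33.541, ∠ = arctan(30/15) ≈ 63.43°
pole (s+60): 60 + j30 → |·| = √(60²+30²) = √4500 ≈ 67.082, ∠ = arctan(30/60) ≈ 26.57°
pole at origin: |s| = 30, ∠ = 90.00° (in denominator)
|G| = 500 · 2576 / 67500 ≈ 19.081
Gain = 20 log₁₀(19.081) ≈ 25.61 dB

25.6 dB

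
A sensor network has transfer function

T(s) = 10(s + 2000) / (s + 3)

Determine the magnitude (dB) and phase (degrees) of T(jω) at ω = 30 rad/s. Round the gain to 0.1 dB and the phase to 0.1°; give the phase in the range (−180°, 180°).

56.4 dB, -83.4°

At s = jω = j30:
zero (s+2000): 2000 + j30 → |·| = √(2000²+30²) = √4000900 ≈ 2000.2, ∠ = arctan(30/2000) ≈ 0.86°
pole (s+3): 3 + j30 → |·| = √(3²+30²) = √909 ≈ 30.15, ∠ = arctan(30/3) ≈ 84.29°
|T| = 10 · 2000.2 / 30.15 ≈ 663.42
Gain = 20 log₁₀(663.42) ≈ 56.44 dB
∠T = 0.86° − 84.29° = -83.43°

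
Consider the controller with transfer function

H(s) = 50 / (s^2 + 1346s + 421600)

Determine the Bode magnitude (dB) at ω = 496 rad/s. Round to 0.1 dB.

Substitute s = j496:
Numerator: 50 = 50 + j0
Denominator: (j496)^2 + 1346(j496) + 421600 = 175584 + j667616
|N| = √(50² + 0²) ≈ 50, ∠N ≈ 0.00°
|D| = √(175584² + 667616²) ≈ 6.9032e+05, ∠D ≈ 75.26°
|H| = 50 / 6.9032e+05 ≈ 7.243e-05
Gain = 20 log₁₀(7.243e-05) ≈ -82.80 dB

-82.8 dB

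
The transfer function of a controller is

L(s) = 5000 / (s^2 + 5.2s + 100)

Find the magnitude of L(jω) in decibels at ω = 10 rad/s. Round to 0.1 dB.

39.7 dB

At s = jω = j10:
quadratic: (j10)² + 5.2·j10 + 100 = 0 + j52 → |·| ≈ 52, ∠ ≈ 90.00°
|L| = 5000 / 52 ≈ 96.154
Gain = 20 log₁₀(96.154) ≈ 39.66 dB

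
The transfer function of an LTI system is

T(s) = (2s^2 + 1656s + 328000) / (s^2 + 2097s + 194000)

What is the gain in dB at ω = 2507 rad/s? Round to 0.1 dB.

4.1 dB

Substitute s = j2507:
Numerator: 2(j2507)^2 + 1656(j2507) + 328000 = -12242098 + j4151592
Denominator: (j2507)^2 + 2097(j2507) + 194000 = -6091049 + j5257179
|N| = √(12242098² + 4151592²) ≈ 1.2927e+07, ∠N ≈ 161.27°
|D| = √(6091049² + 5257179²) ≈ 8.046e+06, ∠D ≈ 139.20°
|T| = 1.2927e+07 / 8.046e+06 ≈ 1.6066
Gain = 20 log₁₀(1.6066) ≈ 4.12 dB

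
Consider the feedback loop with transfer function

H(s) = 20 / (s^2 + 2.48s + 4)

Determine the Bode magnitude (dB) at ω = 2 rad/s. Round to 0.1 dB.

12.1 dB

At s = jω = j2:
quadratic: (j2)² + 2.48·j2 + 4 = 0 + j4.96 → |·| ≈ 4.96, ∠ ≈ 90.00°
|H| = 20 / 4.96 ≈ 4.0323
Gain = 20 log₁₀(4.0323) ≈ 12.11 dB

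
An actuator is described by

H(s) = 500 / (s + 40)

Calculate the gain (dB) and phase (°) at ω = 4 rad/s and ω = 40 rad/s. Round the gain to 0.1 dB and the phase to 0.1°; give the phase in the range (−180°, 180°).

ω = 4: 21.9 dB, -5.7°; ω = 40: 18.9 dB, -45.0°

Substitute s = j4:
Numerator: 500 = 500 + j0
Denominator: (j4) + 40 = 40 + j4
|N| = √(500² + 0²) ≈ 500, ∠N ≈ 0.00°
|D| = √(40² + 4²) ≈ 40.2, ∠D ≈ 5.71°
|H| = 500 / 40.2 ≈ 12.438
Gain = 20 log₁₀(12.438) ≈ 21.90 dB
∠H = 0.00° − 5.71° = -5.71°

Substitute s = j40:
Numerator: 500 = 500 + j0
Denominator: (j40) + 40 = 40 + j40
|N| = √(500² + 0²) ≈ 500, ∠N ≈ 0.00°
|D| = √(40² + 40²) ≈ 56.569, ∠D ≈ 45.00°
|H| = 500 / 56.569 ≈ 8.8388
Gain = 20 log₁₀(8.8388) ≈ 18.93 dB
∠H = 0.00° − 45.00° = -45.00°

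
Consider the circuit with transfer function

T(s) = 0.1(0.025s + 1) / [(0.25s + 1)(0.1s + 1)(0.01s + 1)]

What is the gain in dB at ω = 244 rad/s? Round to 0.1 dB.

At ω = 244 rad/s:
zero (1 + j244·0.025) = 1 + j6.1 → |·| ≈ 6.1814, ∠ ≈ 80.69°
pole (1 + j244·0.25) = 1 + j61 → |·| ≈ 61.008, ∠ ≈ 89.06°
pole (1 + j244·0.1) = 1 + j24.4 → |·| ≈ 24.42, ∠ ≈ 87.65°
pole (1 + j244·0.01) = 1 + j2.44 → |·| ≈ 2.637, ∠ ≈ 67.71°
|T| = 0.1 · 6.1814 / (61.008 · 24.42 · 2.637) ≈ 0.00015734
Gain = 20 log₁₀(0.00015734) ≈ -76.06 dB

-76.1 dB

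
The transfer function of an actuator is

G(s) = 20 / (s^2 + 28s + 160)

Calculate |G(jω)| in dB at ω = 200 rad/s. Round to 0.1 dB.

Substitute s = j200:
Numerator: 20 = 20 + j0
Denominator: (j200)^2 + 28(j200) + 160 = -39840 + j5600
|N| = √(20² + 0²) ≈ 20, ∠N ≈ 0.00°
|D| = √(39840² + 5600²) ≈ 40232, ∠D ≈ 172.00°
|G| = 20 / 40232 ≈ 0.00049712
Gain = 20 log₁₀(0.00049712) ≈ -66.07 dB

-66.1 dB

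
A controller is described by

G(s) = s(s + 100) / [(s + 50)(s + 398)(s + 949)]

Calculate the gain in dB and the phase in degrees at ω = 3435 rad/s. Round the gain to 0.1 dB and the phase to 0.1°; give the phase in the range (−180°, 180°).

-71.1 dB, -68.8°

At s = jω = j3435:
zero (s+100): 100 + j3435 → |·| = √(100²+3435²) = √11809225 ≈ 3436.5, ∠ = arctan(3435/100) ≈ 88.33°
zero at origin: s = j3435 → |·| = 3435, ∠ = 90.00°
pole (s+50): 50 + j3435 → |·| = √(50²+3435²) = √11801725 ≈ 3435.4, ∠ = arctan(3435/50) ≈ 89.17°
pole (s+398): 398 + j3435 → |·| = √(398²+3435²) = √11957629 ≈ 3458, ∠ = arctan(3435/398) ≈ 83.39°
pole (s+949): 949 + j3435 → |·| = √(949²+3435²) = √12699826 ≈ 3563.7, ∠ = arctan(3435/949) ≈ 74.56°
|G| = 1 · 1.1804e+07 / 4.2335e+10 ≈ 0.00027882
Gain = 20 log₁₀(0.00027882) ≈ -71.09 dB
∠G = 178.33° − 247.12° = -68.79°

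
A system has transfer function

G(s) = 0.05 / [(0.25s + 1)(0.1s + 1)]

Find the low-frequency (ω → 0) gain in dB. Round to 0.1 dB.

-26.0 dB

G(0) = 0.05 · 1 / 1 = 0.05
20 log₁₀(0.05) ≈ -26.02 dB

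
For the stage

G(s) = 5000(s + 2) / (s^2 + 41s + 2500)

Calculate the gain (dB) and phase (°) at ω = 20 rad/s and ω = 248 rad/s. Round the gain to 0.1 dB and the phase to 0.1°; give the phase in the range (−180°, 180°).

ω = 20: 33.0 dB, 63.0°; ω = 248: 26.3 dB, -80.7°

At s = jω = j20:
zero (s+2): 2 + j20 → |·| = √(2²+20²) = √404 ≈ 20.1, ∠ = arctan(20/2) ≈ 84.29°
quadratic: (j20)² + 41·j20 + 2500 = 2100 + j820 → |·| ≈ 2254.4, ∠ ≈ 21.33°
|G| = 5000 · 20.1 / 2254.4 ≈ 44.579
Gain = 20 log₁₀(44.579) ≈ 32.98 dB
∠G = 84.29° − 21.33° = 62.96°

At s = jω = j248:
zero (s+2): 2 + j248 → |·| = √(2²+248²) = √61508 ≈ 248.01, ∠ = arctan(248/2) ≈ 89.54°
quadratic: (j248)² + 41·j248 + 2500 = -59004 + j10168 → |·| ≈ 59874, ∠ ≈ 170.22°
|G| = 5000 · 248.01 / 59874 ≈ 20.711
Gain = 20 log₁₀(20.711) ≈ 26.32 dB
∠G = 89.54° − 170.22° = -80.68°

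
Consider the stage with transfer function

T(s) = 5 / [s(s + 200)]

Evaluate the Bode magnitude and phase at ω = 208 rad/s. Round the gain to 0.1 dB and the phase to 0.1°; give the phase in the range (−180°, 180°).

At s = jω = j208:
pole (s+200): 200 + j208 → |·| = √(200²+208²) = √83264 ≈ 288.56, ∠ = arctan(208/200) ≈ 46.12°
pole at origin: |s| = 208, ∠ = 90.00° (in denominator)
|T| = 5 / 60020 ≈ 8.3306e-05
Gain = 20 log₁₀(8.3306e-05) ≈ -81.59 dB
∠T = 0.00° − 136.12° = -136.12°

-81.6 dB, -136.1°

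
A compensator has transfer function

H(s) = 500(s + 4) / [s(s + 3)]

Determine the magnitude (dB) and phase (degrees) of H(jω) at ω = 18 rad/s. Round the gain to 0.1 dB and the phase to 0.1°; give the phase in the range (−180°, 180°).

At s = jω = j18:
zero (s+4): 4 + j18 → |·| = √(4²+18²) = √340 ≈ 18.439, ∠ = arctan(18/4) ≈ 77.47°
pole (s+3): 3 + j18 → |·| = √(3²+18²) = √333 ≈ 18.248, ∠ = arctan(18/3) ≈ 80.54°
pole at origin: |s| = 18, ∠ = 90.00° (in denominator)
|H| = 500 · 18.439 / 328.46 ≈ 28.069
Gain = 20 log₁₀(28.069) ≈ 28.96 dB
∠H = 77.47° − 170.54° = -93.07°

29.0 dB, -93.1°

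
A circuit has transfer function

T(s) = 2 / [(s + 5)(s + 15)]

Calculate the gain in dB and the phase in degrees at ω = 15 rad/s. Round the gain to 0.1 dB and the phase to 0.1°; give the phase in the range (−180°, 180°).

-44.5 dB, -116.6°

At s = jω = j15:
pole (s+5): 5 + j15 → |·| = √(5²+15²) = √250 ≈ 15.811, ∠ = arctan(15/5) ≈ 71.57°
pole (s+15): 15 + j15 → |·| = √(15²+15²) = √450 ≈ 21.213, ∠ = arctan(15/15) ≈ 45.00°
|T| = 2 / 335.4 ≈ 0.005963
Gain = 20 log₁₀(0.005963) ≈ -44.49 dB
∠T = 0.00° − 116.57° = -116.57°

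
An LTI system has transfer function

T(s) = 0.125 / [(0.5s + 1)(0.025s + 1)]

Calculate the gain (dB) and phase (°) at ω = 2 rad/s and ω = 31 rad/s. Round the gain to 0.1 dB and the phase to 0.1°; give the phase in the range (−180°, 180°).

At ω = 2 rad/s:
pole (1 + j2·0.5) = 1 + j1 → |·| ≈ 1.4142, ∠ ≈ 45.00°
pole (1 + j2·0.025) = 1 + j0.05 → |·| ≈ 1.0012, ∠ ≈ 2.86°
|T| = 0.125 · 1 / (1.4142 · 1.0012) ≈ 0.088283
Gain = 20 log₁₀(0.088283) ≈ -21.08 dB
∠T = (0°) − (45.00° + 2.86°) = -47.86°

At ω = 31 rad/s:
pole (1 + j31·0.5) = 1 + j15.5 → |·| ≈ 15.532, ∠ ≈ 86.31°
pole (1 + j31·0.025) = 1 + j0.775 → |·| ≈ 1.2652, ∠ ≈ 37.78°
|T| = 0.125 · 1 / (15.532 · 1.2652) ≈ 0.006361
Gain = 20 log₁₀(0.006361) ≈ -43.93 dB
∠T = (0°) − (86.31° + 37.78°) = -124.09°

ω = 2: -21.1 dB, -47.9°; ω = 31: -43.9 dB, -124.1°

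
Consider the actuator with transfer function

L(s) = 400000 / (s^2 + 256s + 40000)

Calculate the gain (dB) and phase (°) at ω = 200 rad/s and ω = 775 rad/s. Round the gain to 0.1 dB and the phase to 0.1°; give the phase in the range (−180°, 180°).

At s = jω = j200:
quadratic: (j200)² + 256·j200 + 40000 = 0 + j51200 → |·| ≈ 51200, ∠ ≈ 90.00°
|L| = 400000 / 51200 ≈ 7.8125
Gain = 20 log₁₀(7.8125) ≈ 17.86 dB
∠L = 0.00° − 90.00° = -90.00°

At s = jω = j775:
quadratic: (j775)² + 256·j775 + 40000 = -560625 + j198400 → |·| ≈ 5.947e+05, ∠ ≈ 160.51°
|L| = 400000 / 5.947e+05 ≈ 0.67261
Gain = 20 log₁₀(0.67261) ≈ -3.44 dB
∠L = 0.00° − 160.51° = -160.51°

ω = 200: 17.9 dB, -90.0°; ω = 775: -3.4 dB, -160.5°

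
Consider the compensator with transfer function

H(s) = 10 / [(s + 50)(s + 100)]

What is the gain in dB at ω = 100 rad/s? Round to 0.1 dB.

-64.0 dB

At s = jω = j100:
pole (s+50): 50 + j100 → |·| = √(50²+100²) = √12500 ≈ 111.8, ∠ = arctan(100/50) ≈ 63.43°
pole (s+100): 100 + j100 → |·| = √(100²+100²) = √20000 ≈ 141.42, ∠ = arctan(100/100) ≈ 45.00°
|H| = 10 / 15811 ≈ 0.00063247
Gain = 20 log₁₀(0.00063247) ≈ -63.98 dB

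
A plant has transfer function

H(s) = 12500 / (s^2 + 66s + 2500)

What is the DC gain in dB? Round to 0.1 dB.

14.0 dB

H(0) = 12500 / 2500 = 5
20 log₁₀(5) ≈ 13.98 dB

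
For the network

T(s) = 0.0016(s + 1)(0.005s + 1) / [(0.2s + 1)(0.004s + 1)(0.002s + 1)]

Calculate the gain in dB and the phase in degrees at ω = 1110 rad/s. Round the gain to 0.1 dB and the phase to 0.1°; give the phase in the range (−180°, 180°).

-47.8 dB, -63.1°

At ω = 1110 rad/s:
zero (1 + j1110·1) = 1 + j1110 → |·| ≈ 1110, ∠ ≈ 89.95°
zero (1 + j1110·0.005) = 1 + j5.55 → |·| ≈ 5.6394, ∠ ≈ 79.79°
pole (1 + j1110·0.2) = 1 + j222 → |·| ≈ 222, ∠ ≈ 89.74°
pole (1 + j1110·0.004) = 1 + j4.44 → |·| ≈ 4.5512, ∠ ≈ 77.31°
pole (1 + j1110·0.002) = 1 + j2.22 → |·| ≈ 2.4348, ∠ ≈ 65.75°
|T| = 0.0016 · 1110 · 5.6394 / (222 · 4.5512 · 2.4348) ≈ 0.0040713
Gain = 20 log₁₀(0.0040713) ≈ -47.81 dB
∠T = (89.95° + 79.79°) − (89.74° + 77.31° + 65.75°) = -63.06°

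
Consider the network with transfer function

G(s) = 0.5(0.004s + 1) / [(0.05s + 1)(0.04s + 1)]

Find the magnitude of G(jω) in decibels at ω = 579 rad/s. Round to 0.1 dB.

-54.5 dB

At ω = 579 rad/s:
zero (1 + j579·0.004) = 1 + j2.316 → |·| ≈ 2.5227, ∠ ≈ 66.65°
pole (1 + j579·0.05) = 1 + j28.95 → |·| ≈ 28.967, ∠ ≈ 88.02°
pole (1 + j579·0.04) = 1 + j23.16 → |·| ≈ 23.182, ∠ ≈ 87.53°
|G| = 0.5 · 2.5227 / (28.967 · 23.182) ≈ 0.0018784
Gain = 20 log₁₀(0.0018784) ≈ -54.52 dB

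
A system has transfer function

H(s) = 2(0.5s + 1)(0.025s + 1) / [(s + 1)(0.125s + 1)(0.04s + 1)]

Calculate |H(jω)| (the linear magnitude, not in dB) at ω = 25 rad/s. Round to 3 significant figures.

0.255

At ω = 25 rad/s:
zero (1 + j25·0.5) = 1 + j12.5 → |·| ≈ 12.54, ∠ ≈ 85.43°
zero (1 + j25·0.025) = 1 + j0.625 → |·| ≈ 1.1792, ∠ ≈ 32.01°
pole (1 + j25·1) = 1 + j25 → |·| ≈ 25.02, ∠ ≈ 87.71°
pole (1 + j25·0.125) = 1 + j3.125 → |·| ≈ 3.2811, ∠ ≈ 72.26°
pole (1 + j25·0.04) = 1 + j1 → |·| ≈ 1.4142, ∠ ≈ 45.00°
|H| = 2 · 12.54 · 1.1792 / (25.02 · 3.2811 · 1.4142) ≈ 0.25474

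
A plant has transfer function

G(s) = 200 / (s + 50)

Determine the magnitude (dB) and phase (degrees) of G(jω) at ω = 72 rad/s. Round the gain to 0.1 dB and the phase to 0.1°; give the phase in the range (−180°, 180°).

At s = jω = j72:
pole (s+50): 50 + j72 → |·| = √(50²+72²) = √7684 ≈ 87.658, ∠ = arctan(72/50) ≈ 55.22°
|G| = 200 / 87.658 ≈ 2.2816
Gain = 20 log₁₀(2.2816) ≈ 7.16 dB
∠G = 0.00° − 55.22° = -55.22°

7.2 dB, -55.2°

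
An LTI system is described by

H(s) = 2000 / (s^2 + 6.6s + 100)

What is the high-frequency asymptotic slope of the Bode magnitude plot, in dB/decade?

-40 dB/decade

Each pole contributes −20 dB/decade at high frequency; each zero contributes +20 dB/decade.
Net: 0 zero(s) − 2 pole(s) → -40 dB/decade.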